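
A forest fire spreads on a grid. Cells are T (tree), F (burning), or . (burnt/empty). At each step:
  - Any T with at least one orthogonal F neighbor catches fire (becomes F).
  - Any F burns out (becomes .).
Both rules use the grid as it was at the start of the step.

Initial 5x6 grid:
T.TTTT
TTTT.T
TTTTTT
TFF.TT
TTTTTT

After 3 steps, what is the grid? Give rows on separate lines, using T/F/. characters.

Step 1: 5 trees catch fire, 2 burn out
  T.TTTT
  TTTT.T
  TFFTTT
  F...TT
  TFFTTT
Step 2: 6 trees catch fire, 5 burn out
  T.TTTT
  TFFT.T
  F..FTT
  ....TT
  F..FTT
Step 3: 5 trees catch fire, 6 burn out
  T.FTTT
  F..F.T
  ....FT
  ....TT
  ....FT

T.FTTT
F..F.T
....FT
....TT
....FT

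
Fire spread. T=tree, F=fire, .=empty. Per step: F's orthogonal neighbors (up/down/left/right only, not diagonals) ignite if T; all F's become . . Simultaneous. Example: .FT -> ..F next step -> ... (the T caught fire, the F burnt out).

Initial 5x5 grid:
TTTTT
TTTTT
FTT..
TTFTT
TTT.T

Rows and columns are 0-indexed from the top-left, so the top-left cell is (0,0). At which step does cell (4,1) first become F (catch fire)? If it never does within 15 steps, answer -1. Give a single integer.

Step 1: cell (4,1)='T' (+7 fires, +2 burnt)
Step 2: cell (4,1)='F' (+6 fires, +7 burnt)
  -> target ignites at step 2
Step 3: cell (4,1)='.' (+4 fires, +6 burnt)
Step 4: cell (4,1)='.' (+2 fires, +4 burnt)
Step 5: cell (4,1)='.' (+1 fires, +2 burnt)
Step 6: cell (4,1)='.' (+0 fires, +1 burnt)
  fire out at step 6

2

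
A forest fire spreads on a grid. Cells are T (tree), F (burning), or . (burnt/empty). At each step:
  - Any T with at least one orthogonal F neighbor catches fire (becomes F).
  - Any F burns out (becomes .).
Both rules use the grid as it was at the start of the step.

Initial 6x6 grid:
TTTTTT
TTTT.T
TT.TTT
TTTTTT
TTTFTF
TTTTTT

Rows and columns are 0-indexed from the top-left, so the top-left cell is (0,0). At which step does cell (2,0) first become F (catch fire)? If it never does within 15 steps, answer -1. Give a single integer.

Step 1: cell (2,0)='T' (+6 fires, +2 burnt)
Step 2: cell (2,0)='T' (+7 fires, +6 burnt)
Step 3: cell (2,0)='T' (+6 fires, +7 burnt)
Step 4: cell (2,0)='T' (+6 fires, +6 burnt)
Step 5: cell (2,0)='F' (+4 fires, +6 burnt)
  -> target ignites at step 5
Step 6: cell (2,0)='.' (+2 fires, +4 burnt)
Step 7: cell (2,0)='.' (+1 fires, +2 burnt)
Step 8: cell (2,0)='.' (+0 fires, +1 burnt)
  fire out at step 8

5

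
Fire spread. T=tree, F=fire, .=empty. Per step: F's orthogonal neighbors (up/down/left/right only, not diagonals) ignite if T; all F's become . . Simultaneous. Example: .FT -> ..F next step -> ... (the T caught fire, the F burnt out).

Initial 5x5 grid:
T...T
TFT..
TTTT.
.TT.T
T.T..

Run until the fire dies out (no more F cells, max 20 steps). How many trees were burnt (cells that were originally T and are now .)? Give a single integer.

Answer: 10

Derivation:
Step 1: +3 fires, +1 burnt (F count now 3)
Step 2: +4 fires, +3 burnt (F count now 4)
Step 3: +2 fires, +4 burnt (F count now 2)
Step 4: +1 fires, +2 burnt (F count now 1)
Step 5: +0 fires, +1 burnt (F count now 0)
Fire out after step 5
Initially T: 13, now '.': 22
Total burnt (originally-T cells now '.'): 10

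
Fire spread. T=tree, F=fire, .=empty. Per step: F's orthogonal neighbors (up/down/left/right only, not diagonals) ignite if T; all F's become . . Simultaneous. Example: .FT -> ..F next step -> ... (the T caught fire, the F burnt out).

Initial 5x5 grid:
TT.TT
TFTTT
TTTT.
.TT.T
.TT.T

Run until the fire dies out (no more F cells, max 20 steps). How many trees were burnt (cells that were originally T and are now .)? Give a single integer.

Step 1: +4 fires, +1 burnt (F count now 4)
Step 2: +5 fires, +4 burnt (F count now 5)
Step 3: +5 fires, +5 burnt (F count now 5)
Step 4: +2 fires, +5 burnt (F count now 2)
Step 5: +0 fires, +2 burnt (F count now 0)
Fire out after step 5
Initially T: 18, now '.': 23
Total burnt (originally-T cells now '.'): 16

Answer: 16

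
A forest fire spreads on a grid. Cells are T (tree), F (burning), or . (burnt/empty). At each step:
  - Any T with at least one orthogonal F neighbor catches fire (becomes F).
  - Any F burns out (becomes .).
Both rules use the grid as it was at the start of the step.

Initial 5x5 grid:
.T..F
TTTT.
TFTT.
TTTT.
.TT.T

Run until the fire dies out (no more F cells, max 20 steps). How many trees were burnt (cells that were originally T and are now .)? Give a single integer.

Answer: 14

Derivation:
Step 1: +4 fires, +2 burnt (F count now 4)
Step 2: +7 fires, +4 burnt (F count now 7)
Step 3: +3 fires, +7 burnt (F count now 3)
Step 4: +0 fires, +3 burnt (F count now 0)
Fire out after step 4
Initially T: 15, now '.': 24
Total burnt (originally-T cells now '.'): 14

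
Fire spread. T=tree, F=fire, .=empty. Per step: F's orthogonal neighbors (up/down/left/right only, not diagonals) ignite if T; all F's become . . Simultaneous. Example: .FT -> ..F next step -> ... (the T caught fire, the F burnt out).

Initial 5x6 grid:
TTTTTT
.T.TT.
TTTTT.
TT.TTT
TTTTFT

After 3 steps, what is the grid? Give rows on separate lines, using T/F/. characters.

Step 1: 3 trees catch fire, 1 burn out
  TTTTTT
  .T.TT.
  TTTTT.
  TT.TFT
  TTTF.F
Step 2: 4 trees catch fire, 3 burn out
  TTTTTT
  .T.TT.
  TTTTF.
  TT.F.F
  TTF...
Step 3: 3 trees catch fire, 4 burn out
  TTTTTT
  .T.TF.
  TTTF..
  TT....
  TF....

TTTTTT
.T.TF.
TTTF..
TT....
TF....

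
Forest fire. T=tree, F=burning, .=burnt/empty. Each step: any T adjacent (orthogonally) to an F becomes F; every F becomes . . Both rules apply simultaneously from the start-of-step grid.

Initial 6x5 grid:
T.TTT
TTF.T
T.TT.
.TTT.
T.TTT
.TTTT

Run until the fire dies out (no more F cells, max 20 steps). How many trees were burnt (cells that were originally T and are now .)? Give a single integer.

Step 1: +3 fires, +1 burnt (F count now 3)
Step 2: +4 fires, +3 burnt (F count now 4)
Step 3: +6 fires, +4 burnt (F count now 6)
Step 4: +3 fires, +6 burnt (F count now 3)
Step 5: +3 fires, +3 burnt (F count now 3)
Step 6: +1 fires, +3 burnt (F count now 1)
Step 7: +0 fires, +1 burnt (F count now 0)
Fire out after step 7
Initially T: 21, now '.': 29
Total burnt (originally-T cells now '.'): 20

Answer: 20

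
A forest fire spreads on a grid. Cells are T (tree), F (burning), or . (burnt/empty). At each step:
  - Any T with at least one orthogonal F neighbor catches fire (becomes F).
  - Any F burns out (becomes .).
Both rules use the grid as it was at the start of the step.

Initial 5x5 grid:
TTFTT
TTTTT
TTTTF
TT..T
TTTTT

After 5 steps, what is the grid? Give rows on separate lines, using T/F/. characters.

Step 1: 6 trees catch fire, 2 burn out
  TF.FT
  TTFTF
  TTTF.
  TT..F
  TTTTT
Step 2: 6 trees catch fire, 6 burn out
  F...F
  TF.F.
  TTF..
  TT...
  TTTTF
Step 3: 3 trees catch fire, 6 burn out
  .....
  F....
  TF...
  TT...
  TTTF.
Step 4: 3 trees catch fire, 3 burn out
  .....
  .....
  F....
  TF...
  TTF..
Step 5: 2 trees catch fire, 3 burn out
  .....
  .....
  .....
  F....
  TF...

.....
.....
.....
F....
TF...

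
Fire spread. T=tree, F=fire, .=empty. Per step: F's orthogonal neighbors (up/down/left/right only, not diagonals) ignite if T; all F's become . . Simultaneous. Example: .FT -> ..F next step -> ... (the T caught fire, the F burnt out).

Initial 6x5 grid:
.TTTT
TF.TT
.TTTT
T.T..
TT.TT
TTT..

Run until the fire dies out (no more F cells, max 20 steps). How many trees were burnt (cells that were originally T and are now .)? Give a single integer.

Step 1: +3 fires, +1 burnt (F count now 3)
Step 2: +2 fires, +3 burnt (F count now 2)
Step 3: +3 fires, +2 burnt (F count now 3)
Step 4: +3 fires, +3 burnt (F count now 3)
Step 5: +1 fires, +3 burnt (F count now 1)
Step 6: +0 fires, +1 burnt (F count now 0)
Fire out after step 6
Initially T: 20, now '.': 22
Total burnt (originally-T cells now '.'): 12

Answer: 12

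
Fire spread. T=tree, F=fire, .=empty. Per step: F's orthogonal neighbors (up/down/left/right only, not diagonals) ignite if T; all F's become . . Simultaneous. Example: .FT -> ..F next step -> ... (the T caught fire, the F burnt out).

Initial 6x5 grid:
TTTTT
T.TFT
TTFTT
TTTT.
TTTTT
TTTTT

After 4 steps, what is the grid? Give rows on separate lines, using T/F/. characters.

Step 1: 6 trees catch fire, 2 burn out
  TTTFT
  T.F.F
  TF.FT
  TTFT.
  TTTTT
  TTTTT
Step 2: 7 trees catch fire, 6 burn out
  TTF.F
  T....
  F...F
  TF.F.
  TTFTT
  TTTTT
Step 3: 6 trees catch fire, 7 burn out
  TF...
  F....
  .....
  F....
  TF.FT
  TTFTT
Step 4: 5 trees catch fire, 6 burn out
  F....
  .....
  .....
  .....
  F...F
  TF.FT

F....
.....
.....
.....
F...F
TF.FT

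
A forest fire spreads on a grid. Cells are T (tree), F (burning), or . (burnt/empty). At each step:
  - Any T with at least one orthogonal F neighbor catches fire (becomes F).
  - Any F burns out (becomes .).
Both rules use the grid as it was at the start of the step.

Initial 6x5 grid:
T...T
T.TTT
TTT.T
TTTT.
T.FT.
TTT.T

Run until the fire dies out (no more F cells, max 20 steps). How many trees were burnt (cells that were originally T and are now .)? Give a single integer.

Answer: 19

Derivation:
Step 1: +3 fires, +1 burnt (F count now 3)
Step 2: +4 fires, +3 burnt (F count now 4)
Step 3: +4 fires, +4 burnt (F count now 4)
Step 4: +3 fires, +4 burnt (F count now 3)
Step 5: +2 fires, +3 burnt (F count now 2)
Step 6: +3 fires, +2 burnt (F count now 3)
Step 7: +0 fires, +3 burnt (F count now 0)
Fire out after step 7
Initially T: 20, now '.': 29
Total burnt (originally-T cells now '.'): 19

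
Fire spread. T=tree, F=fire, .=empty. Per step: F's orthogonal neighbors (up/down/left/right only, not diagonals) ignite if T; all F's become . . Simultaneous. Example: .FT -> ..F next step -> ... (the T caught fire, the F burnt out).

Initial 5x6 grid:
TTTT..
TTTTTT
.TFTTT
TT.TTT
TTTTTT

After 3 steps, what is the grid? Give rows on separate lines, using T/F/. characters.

Step 1: 3 trees catch fire, 1 burn out
  TTTT..
  TTFTTT
  .F.FTT
  TT.TTT
  TTTTTT
Step 2: 6 trees catch fire, 3 burn out
  TTFT..
  TF.FTT
  ....FT
  TF.FTT
  TTTTTT
Step 3: 9 trees catch fire, 6 burn out
  TF.F..
  F...FT
  .....F
  F...FT
  TFTFTT

TF.F..
F...FT
.....F
F...FT
TFTFTT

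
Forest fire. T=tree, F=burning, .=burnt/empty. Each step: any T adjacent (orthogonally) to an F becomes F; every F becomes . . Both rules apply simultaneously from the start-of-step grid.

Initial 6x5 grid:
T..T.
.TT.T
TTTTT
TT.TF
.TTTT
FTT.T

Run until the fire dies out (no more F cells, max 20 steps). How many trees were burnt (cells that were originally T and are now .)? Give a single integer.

Answer: 18

Derivation:
Step 1: +4 fires, +2 burnt (F count now 4)
Step 2: +6 fires, +4 burnt (F count now 6)
Step 3: +3 fires, +6 burnt (F count now 3)
Step 4: +3 fires, +3 burnt (F count now 3)
Step 5: +2 fires, +3 burnt (F count now 2)
Step 6: +0 fires, +2 burnt (F count now 0)
Fire out after step 6
Initially T: 20, now '.': 28
Total burnt (originally-T cells now '.'): 18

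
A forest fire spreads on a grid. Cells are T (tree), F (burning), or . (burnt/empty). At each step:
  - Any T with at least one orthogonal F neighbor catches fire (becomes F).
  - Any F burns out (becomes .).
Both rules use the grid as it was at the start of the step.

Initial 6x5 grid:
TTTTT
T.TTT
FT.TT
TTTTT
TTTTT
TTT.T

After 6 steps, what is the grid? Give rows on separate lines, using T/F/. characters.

Step 1: 3 trees catch fire, 1 burn out
  TTTTT
  F.TTT
  .F.TT
  FTTTT
  TTTTT
  TTT.T
Step 2: 3 trees catch fire, 3 burn out
  FTTTT
  ..TTT
  ...TT
  .FTTT
  FTTTT
  TTT.T
Step 3: 4 trees catch fire, 3 burn out
  .FTTT
  ..TTT
  ...TT
  ..FTT
  .FTTT
  FTT.T
Step 4: 4 trees catch fire, 4 burn out
  ..FTT
  ..TTT
  ...TT
  ...FT
  ..FTT
  .FT.T
Step 5: 6 trees catch fire, 4 burn out
  ...FT
  ..FTT
  ...FT
  ....F
  ...FT
  ..F.T
Step 6: 4 trees catch fire, 6 burn out
  ....F
  ...FT
  ....F
  .....
  ....F
  ....T

....F
...FT
....F
.....
....F
....T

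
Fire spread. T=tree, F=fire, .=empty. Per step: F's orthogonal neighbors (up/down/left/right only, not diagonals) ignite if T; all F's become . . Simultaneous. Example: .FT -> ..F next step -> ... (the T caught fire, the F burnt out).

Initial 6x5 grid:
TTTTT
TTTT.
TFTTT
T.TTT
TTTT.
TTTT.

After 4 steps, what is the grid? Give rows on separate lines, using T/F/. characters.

Step 1: 3 trees catch fire, 1 burn out
  TTTTT
  TFTT.
  F.FTT
  T.TTT
  TTTT.
  TTTT.
Step 2: 6 trees catch fire, 3 burn out
  TFTTT
  F.FT.
  ...FT
  F.FTT
  TTTT.
  TTTT.
Step 3: 7 trees catch fire, 6 burn out
  F.FTT
  ...F.
  ....F
  ...FT
  FTFT.
  TTTT.
Step 4: 6 trees catch fire, 7 burn out
  ...FT
  .....
  .....
  ....F
  .F.F.
  FTFT.

...FT
.....
.....
....F
.F.F.
FTFT.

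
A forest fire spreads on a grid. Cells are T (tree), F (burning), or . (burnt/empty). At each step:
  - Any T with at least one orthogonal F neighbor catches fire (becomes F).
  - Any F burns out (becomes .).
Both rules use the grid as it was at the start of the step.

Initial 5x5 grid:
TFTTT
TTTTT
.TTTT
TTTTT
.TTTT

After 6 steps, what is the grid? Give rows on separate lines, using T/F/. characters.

Step 1: 3 trees catch fire, 1 burn out
  F.FTT
  TFTTT
  .TTTT
  TTTTT
  .TTTT
Step 2: 4 trees catch fire, 3 burn out
  ...FT
  F.FTT
  .FTTT
  TTTTT
  .TTTT
Step 3: 4 trees catch fire, 4 burn out
  ....F
  ...FT
  ..FTT
  TFTTT
  .TTTT
Step 4: 5 trees catch fire, 4 burn out
  .....
  ....F
  ...FT
  F.FTT
  .FTTT
Step 5: 3 trees catch fire, 5 burn out
  .....
  .....
  ....F
  ...FT
  ..FTT
Step 6: 2 trees catch fire, 3 burn out
  .....
  .....
  .....
  ....F
  ...FT

.....
.....
.....
....F
...FT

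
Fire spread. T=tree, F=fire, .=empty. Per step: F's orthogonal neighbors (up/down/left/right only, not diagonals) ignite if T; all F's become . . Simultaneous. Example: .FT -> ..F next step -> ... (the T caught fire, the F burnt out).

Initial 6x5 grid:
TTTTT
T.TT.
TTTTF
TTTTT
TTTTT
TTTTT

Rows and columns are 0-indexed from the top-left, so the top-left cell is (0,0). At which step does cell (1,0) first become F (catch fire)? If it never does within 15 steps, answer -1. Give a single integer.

Step 1: cell (1,0)='T' (+2 fires, +1 burnt)
Step 2: cell (1,0)='T' (+4 fires, +2 burnt)
Step 3: cell (1,0)='T' (+6 fires, +4 burnt)
Step 4: cell (1,0)='T' (+6 fires, +6 burnt)
Step 5: cell (1,0)='F' (+5 fires, +6 burnt)
  -> target ignites at step 5
Step 6: cell (1,0)='.' (+3 fires, +5 burnt)
Step 7: cell (1,0)='.' (+1 fires, +3 burnt)
Step 8: cell (1,0)='.' (+0 fires, +1 burnt)
  fire out at step 8

5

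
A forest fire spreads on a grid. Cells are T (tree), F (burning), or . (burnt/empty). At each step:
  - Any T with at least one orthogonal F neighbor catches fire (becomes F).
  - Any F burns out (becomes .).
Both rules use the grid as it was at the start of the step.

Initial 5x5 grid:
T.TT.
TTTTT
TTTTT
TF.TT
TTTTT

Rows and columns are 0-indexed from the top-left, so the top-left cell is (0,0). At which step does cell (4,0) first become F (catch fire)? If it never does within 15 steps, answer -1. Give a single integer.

Step 1: cell (4,0)='T' (+3 fires, +1 burnt)
Step 2: cell (4,0)='F' (+5 fires, +3 burnt)
  -> target ignites at step 2
Step 3: cell (4,0)='.' (+4 fires, +5 burnt)
Step 4: cell (4,0)='.' (+6 fires, +4 burnt)
Step 5: cell (4,0)='.' (+3 fires, +6 burnt)
Step 6: cell (4,0)='.' (+0 fires, +3 burnt)
  fire out at step 6

2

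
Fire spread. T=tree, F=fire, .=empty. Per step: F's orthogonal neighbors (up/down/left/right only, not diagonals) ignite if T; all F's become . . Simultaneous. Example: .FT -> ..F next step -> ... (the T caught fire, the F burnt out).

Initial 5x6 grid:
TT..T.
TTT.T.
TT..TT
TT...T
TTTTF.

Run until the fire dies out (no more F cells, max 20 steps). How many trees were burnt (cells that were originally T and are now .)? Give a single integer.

Step 1: +1 fires, +1 burnt (F count now 1)
Step 2: +1 fires, +1 burnt (F count now 1)
Step 3: +1 fires, +1 burnt (F count now 1)
Step 4: +2 fires, +1 burnt (F count now 2)
Step 5: +2 fires, +2 burnt (F count now 2)
Step 6: +2 fires, +2 burnt (F count now 2)
Step 7: +3 fires, +2 burnt (F count now 3)
Step 8: +1 fires, +3 burnt (F count now 1)
Step 9: +0 fires, +1 burnt (F count now 0)
Fire out after step 9
Initially T: 18, now '.': 25
Total burnt (originally-T cells now '.'): 13

Answer: 13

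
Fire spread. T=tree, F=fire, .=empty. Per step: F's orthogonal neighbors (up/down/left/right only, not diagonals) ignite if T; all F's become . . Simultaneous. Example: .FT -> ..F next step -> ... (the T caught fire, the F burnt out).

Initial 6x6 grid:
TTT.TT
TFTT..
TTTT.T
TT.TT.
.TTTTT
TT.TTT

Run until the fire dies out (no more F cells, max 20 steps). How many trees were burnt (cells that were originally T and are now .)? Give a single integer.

Step 1: +4 fires, +1 burnt (F count now 4)
Step 2: +6 fires, +4 burnt (F count now 6)
Step 3: +3 fires, +6 burnt (F count now 3)
Step 4: +3 fires, +3 burnt (F count now 3)
Step 5: +3 fires, +3 burnt (F count now 3)
Step 6: +2 fires, +3 burnt (F count now 2)
Step 7: +2 fires, +2 burnt (F count now 2)
Step 8: +1 fires, +2 burnt (F count now 1)
Step 9: +0 fires, +1 burnt (F count now 0)
Fire out after step 9
Initially T: 27, now '.': 33
Total burnt (originally-T cells now '.'): 24

Answer: 24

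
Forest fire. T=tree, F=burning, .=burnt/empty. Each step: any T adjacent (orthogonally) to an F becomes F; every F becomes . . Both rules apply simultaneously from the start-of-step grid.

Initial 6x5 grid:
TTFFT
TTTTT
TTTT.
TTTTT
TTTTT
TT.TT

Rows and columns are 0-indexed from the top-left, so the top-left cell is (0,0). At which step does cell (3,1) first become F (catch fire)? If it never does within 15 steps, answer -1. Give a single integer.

Step 1: cell (3,1)='T' (+4 fires, +2 burnt)
Step 2: cell (3,1)='T' (+5 fires, +4 burnt)
Step 3: cell (3,1)='T' (+4 fires, +5 burnt)
Step 4: cell (3,1)='F' (+5 fires, +4 burnt)
  -> target ignites at step 4
Step 5: cell (3,1)='.' (+4 fires, +5 burnt)
Step 6: cell (3,1)='.' (+3 fires, +4 burnt)
Step 7: cell (3,1)='.' (+1 fires, +3 burnt)
Step 8: cell (3,1)='.' (+0 fires, +1 burnt)
  fire out at step 8

4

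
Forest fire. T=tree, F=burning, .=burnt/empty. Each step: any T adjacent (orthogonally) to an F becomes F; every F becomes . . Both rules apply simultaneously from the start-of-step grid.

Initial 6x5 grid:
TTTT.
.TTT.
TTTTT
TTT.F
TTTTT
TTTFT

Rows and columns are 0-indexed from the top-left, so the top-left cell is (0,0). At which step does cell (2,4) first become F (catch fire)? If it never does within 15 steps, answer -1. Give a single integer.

Step 1: cell (2,4)='F' (+5 fires, +2 burnt)
  -> target ignites at step 1
Step 2: cell (2,4)='.' (+3 fires, +5 burnt)
Step 3: cell (2,4)='.' (+5 fires, +3 burnt)
Step 4: cell (2,4)='.' (+5 fires, +5 burnt)
Step 5: cell (2,4)='.' (+4 fires, +5 burnt)
Step 6: cell (2,4)='.' (+1 fires, +4 burnt)
Step 7: cell (2,4)='.' (+1 fires, +1 burnt)
Step 8: cell (2,4)='.' (+0 fires, +1 burnt)
  fire out at step 8

1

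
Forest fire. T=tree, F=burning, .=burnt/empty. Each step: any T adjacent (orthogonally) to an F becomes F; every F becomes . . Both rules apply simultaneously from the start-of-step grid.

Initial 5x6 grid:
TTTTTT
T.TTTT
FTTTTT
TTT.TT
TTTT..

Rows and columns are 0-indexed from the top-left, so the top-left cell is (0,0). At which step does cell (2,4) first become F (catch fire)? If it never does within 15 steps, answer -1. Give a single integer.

Step 1: cell (2,4)='T' (+3 fires, +1 burnt)
Step 2: cell (2,4)='T' (+4 fires, +3 burnt)
Step 3: cell (2,4)='T' (+5 fires, +4 burnt)
Step 4: cell (2,4)='F' (+4 fires, +5 burnt)
  -> target ignites at step 4
Step 5: cell (2,4)='.' (+5 fires, +4 burnt)
Step 6: cell (2,4)='.' (+3 fires, +5 burnt)
Step 7: cell (2,4)='.' (+1 fires, +3 burnt)
Step 8: cell (2,4)='.' (+0 fires, +1 burnt)
  fire out at step 8

4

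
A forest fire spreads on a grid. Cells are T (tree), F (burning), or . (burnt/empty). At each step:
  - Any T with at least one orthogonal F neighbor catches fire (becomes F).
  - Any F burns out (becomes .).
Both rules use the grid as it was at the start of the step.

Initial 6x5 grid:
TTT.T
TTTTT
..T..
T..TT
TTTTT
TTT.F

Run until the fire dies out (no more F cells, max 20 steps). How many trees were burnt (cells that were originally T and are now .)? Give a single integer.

Step 1: +1 fires, +1 burnt (F count now 1)
Step 2: +2 fires, +1 burnt (F count now 2)
Step 3: +2 fires, +2 burnt (F count now 2)
Step 4: +2 fires, +2 burnt (F count now 2)
Step 5: +2 fires, +2 burnt (F count now 2)
Step 6: +2 fires, +2 burnt (F count now 2)
Step 7: +0 fires, +2 burnt (F count now 0)
Fire out after step 7
Initially T: 21, now '.': 20
Total burnt (originally-T cells now '.'): 11

Answer: 11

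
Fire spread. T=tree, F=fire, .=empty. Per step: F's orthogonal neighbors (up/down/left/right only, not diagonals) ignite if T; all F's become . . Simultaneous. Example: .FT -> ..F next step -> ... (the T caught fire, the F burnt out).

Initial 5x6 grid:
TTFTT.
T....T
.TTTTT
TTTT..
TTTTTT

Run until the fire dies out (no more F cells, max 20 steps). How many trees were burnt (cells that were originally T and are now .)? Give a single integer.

Answer: 5

Derivation:
Step 1: +2 fires, +1 burnt (F count now 2)
Step 2: +2 fires, +2 burnt (F count now 2)
Step 3: +1 fires, +2 burnt (F count now 1)
Step 4: +0 fires, +1 burnt (F count now 0)
Fire out after step 4
Initially T: 21, now '.': 14
Total burnt (originally-T cells now '.'): 5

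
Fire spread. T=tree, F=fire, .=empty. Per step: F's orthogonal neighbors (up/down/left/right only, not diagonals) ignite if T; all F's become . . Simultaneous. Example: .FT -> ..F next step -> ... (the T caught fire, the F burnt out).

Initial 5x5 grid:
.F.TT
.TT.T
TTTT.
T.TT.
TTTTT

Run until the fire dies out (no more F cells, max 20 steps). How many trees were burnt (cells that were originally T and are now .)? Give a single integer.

Answer: 14

Derivation:
Step 1: +1 fires, +1 burnt (F count now 1)
Step 2: +2 fires, +1 burnt (F count now 2)
Step 3: +2 fires, +2 burnt (F count now 2)
Step 4: +3 fires, +2 burnt (F count now 3)
Step 5: +3 fires, +3 burnt (F count now 3)
Step 6: +2 fires, +3 burnt (F count now 2)
Step 7: +1 fires, +2 burnt (F count now 1)
Step 8: +0 fires, +1 burnt (F count now 0)
Fire out after step 8
Initially T: 17, now '.': 22
Total burnt (originally-T cells now '.'): 14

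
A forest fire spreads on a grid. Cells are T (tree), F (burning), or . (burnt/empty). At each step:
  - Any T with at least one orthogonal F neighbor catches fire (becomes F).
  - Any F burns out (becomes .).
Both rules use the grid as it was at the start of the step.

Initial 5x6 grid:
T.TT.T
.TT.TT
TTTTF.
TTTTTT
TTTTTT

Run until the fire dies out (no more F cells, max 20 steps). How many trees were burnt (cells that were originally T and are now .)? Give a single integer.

Step 1: +3 fires, +1 burnt (F count now 3)
Step 2: +5 fires, +3 burnt (F count now 5)
Step 3: +6 fires, +5 burnt (F count now 6)
Step 4: +5 fires, +6 burnt (F count now 5)
Step 5: +3 fires, +5 burnt (F count now 3)
Step 6: +1 fires, +3 burnt (F count now 1)
Step 7: +0 fires, +1 burnt (F count now 0)
Fire out after step 7
Initially T: 24, now '.': 29
Total burnt (originally-T cells now '.'): 23

Answer: 23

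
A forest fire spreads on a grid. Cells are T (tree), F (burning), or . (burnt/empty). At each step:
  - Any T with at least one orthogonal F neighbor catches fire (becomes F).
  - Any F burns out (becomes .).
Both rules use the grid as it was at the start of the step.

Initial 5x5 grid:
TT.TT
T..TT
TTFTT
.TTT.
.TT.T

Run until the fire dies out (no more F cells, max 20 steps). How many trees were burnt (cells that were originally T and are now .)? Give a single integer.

Answer: 16

Derivation:
Step 1: +3 fires, +1 burnt (F count now 3)
Step 2: +6 fires, +3 burnt (F count now 6)
Step 3: +4 fires, +6 burnt (F count now 4)
Step 4: +2 fires, +4 burnt (F count now 2)
Step 5: +1 fires, +2 burnt (F count now 1)
Step 6: +0 fires, +1 burnt (F count now 0)
Fire out after step 6
Initially T: 17, now '.': 24
Total burnt (originally-T cells now '.'): 16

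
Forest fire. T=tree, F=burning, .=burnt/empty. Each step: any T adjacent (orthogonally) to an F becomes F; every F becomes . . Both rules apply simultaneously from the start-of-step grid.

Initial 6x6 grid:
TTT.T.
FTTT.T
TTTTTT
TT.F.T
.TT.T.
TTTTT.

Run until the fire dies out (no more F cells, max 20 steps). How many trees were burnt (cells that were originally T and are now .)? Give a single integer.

Step 1: +4 fires, +2 burnt (F count now 4)
Step 2: +7 fires, +4 burnt (F count now 7)
Step 3: +3 fires, +7 burnt (F count now 3)
Step 4: +3 fires, +3 burnt (F count now 3)
Step 5: +2 fires, +3 burnt (F count now 2)
Step 6: +2 fires, +2 burnt (F count now 2)
Step 7: +1 fires, +2 burnt (F count now 1)
Step 8: +1 fires, +1 burnt (F count now 1)
Step 9: +1 fires, +1 burnt (F count now 1)
Step 10: +0 fires, +1 burnt (F count now 0)
Fire out after step 10
Initially T: 25, now '.': 35
Total burnt (originally-T cells now '.'): 24

Answer: 24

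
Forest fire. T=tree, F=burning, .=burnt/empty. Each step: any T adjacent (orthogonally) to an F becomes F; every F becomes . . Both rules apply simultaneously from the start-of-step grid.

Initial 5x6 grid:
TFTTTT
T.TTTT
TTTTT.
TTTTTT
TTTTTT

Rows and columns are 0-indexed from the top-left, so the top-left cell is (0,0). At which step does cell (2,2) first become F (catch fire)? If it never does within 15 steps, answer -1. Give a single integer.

Step 1: cell (2,2)='T' (+2 fires, +1 burnt)
Step 2: cell (2,2)='T' (+3 fires, +2 burnt)
Step 3: cell (2,2)='F' (+4 fires, +3 burnt)
  -> target ignites at step 3
Step 4: cell (2,2)='.' (+6 fires, +4 burnt)
Step 5: cell (2,2)='.' (+6 fires, +6 burnt)
Step 6: cell (2,2)='.' (+3 fires, +6 burnt)
Step 7: cell (2,2)='.' (+2 fires, +3 burnt)
Step 8: cell (2,2)='.' (+1 fires, +2 burnt)
Step 9: cell (2,2)='.' (+0 fires, +1 burnt)
  fire out at step 9

3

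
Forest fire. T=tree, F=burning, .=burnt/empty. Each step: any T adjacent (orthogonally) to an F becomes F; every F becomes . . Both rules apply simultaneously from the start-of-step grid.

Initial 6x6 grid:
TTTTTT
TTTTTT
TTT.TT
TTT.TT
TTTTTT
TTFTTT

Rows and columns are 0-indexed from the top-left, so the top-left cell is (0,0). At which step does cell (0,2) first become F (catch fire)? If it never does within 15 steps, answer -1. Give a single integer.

Step 1: cell (0,2)='T' (+3 fires, +1 burnt)
Step 2: cell (0,2)='T' (+5 fires, +3 burnt)
Step 3: cell (0,2)='T' (+5 fires, +5 burnt)
Step 4: cell (0,2)='T' (+5 fires, +5 burnt)
Step 5: cell (0,2)='F' (+6 fires, +5 burnt)
  -> target ignites at step 5
Step 6: cell (0,2)='.' (+5 fires, +6 burnt)
Step 7: cell (0,2)='.' (+3 fires, +5 burnt)
Step 8: cell (0,2)='.' (+1 fires, +3 burnt)
Step 9: cell (0,2)='.' (+0 fires, +1 burnt)
  fire out at step 9

5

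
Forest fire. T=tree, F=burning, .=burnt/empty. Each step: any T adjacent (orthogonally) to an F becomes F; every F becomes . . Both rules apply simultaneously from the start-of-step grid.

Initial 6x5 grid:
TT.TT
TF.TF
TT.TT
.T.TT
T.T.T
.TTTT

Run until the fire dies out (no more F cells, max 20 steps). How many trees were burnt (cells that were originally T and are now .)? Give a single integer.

Answer: 19

Derivation:
Step 1: +6 fires, +2 burnt (F count now 6)
Step 2: +6 fires, +6 burnt (F count now 6)
Step 3: +2 fires, +6 burnt (F count now 2)
Step 4: +1 fires, +2 burnt (F count now 1)
Step 5: +1 fires, +1 burnt (F count now 1)
Step 6: +1 fires, +1 burnt (F count now 1)
Step 7: +2 fires, +1 burnt (F count now 2)
Step 8: +0 fires, +2 burnt (F count now 0)
Fire out after step 8
Initially T: 20, now '.': 29
Total burnt (originally-T cells now '.'): 19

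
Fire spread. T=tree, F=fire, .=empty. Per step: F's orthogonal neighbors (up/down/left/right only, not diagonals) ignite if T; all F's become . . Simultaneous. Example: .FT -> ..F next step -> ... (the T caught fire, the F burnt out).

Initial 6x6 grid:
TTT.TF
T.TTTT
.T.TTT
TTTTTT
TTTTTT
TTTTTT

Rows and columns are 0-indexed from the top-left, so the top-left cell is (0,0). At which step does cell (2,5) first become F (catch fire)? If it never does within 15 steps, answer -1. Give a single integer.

Step 1: cell (2,5)='T' (+2 fires, +1 burnt)
Step 2: cell (2,5)='F' (+2 fires, +2 burnt)
  -> target ignites at step 2
Step 3: cell (2,5)='.' (+3 fires, +2 burnt)
Step 4: cell (2,5)='.' (+4 fires, +3 burnt)
Step 5: cell (2,5)='.' (+4 fires, +4 burnt)
Step 6: cell (2,5)='.' (+4 fires, +4 burnt)
Step 7: cell (2,5)='.' (+4 fires, +4 burnt)
Step 8: cell (2,5)='.' (+5 fires, +4 burnt)
Step 9: cell (2,5)='.' (+2 fires, +5 burnt)
Step 10: cell (2,5)='.' (+1 fires, +2 burnt)
Step 11: cell (2,5)='.' (+0 fires, +1 burnt)
  fire out at step 11

2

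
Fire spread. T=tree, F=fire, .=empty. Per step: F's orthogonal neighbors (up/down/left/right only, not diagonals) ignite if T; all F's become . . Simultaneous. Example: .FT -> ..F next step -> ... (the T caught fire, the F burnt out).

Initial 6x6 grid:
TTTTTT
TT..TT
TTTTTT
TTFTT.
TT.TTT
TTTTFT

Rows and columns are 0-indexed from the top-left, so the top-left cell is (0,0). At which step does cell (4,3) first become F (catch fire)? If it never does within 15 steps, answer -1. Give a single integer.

Step 1: cell (4,3)='T' (+6 fires, +2 burnt)
Step 2: cell (4,3)='F' (+8 fires, +6 burnt)
  -> target ignites at step 2
Step 3: cell (4,3)='.' (+5 fires, +8 burnt)
Step 4: cell (4,3)='.' (+5 fires, +5 burnt)
Step 5: cell (4,3)='.' (+4 fires, +5 burnt)
Step 6: cell (4,3)='.' (+2 fires, +4 burnt)
Step 7: cell (4,3)='.' (+0 fires, +2 burnt)
  fire out at step 7

2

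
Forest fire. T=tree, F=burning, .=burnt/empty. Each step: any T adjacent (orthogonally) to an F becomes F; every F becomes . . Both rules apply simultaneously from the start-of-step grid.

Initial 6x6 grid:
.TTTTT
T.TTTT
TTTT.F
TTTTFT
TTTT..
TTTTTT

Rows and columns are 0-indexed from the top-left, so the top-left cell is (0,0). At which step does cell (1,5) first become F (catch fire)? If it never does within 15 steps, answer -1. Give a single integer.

Step 1: cell (1,5)='F' (+3 fires, +2 burnt)
  -> target ignites at step 1
Step 2: cell (1,5)='.' (+5 fires, +3 burnt)
Step 3: cell (1,5)='.' (+6 fires, +5 burnt)
Step 4: cell (1,5)='.' (+7 fires, +6 burnt)
Step 5: cell (1,5)='.' (+5 fires, +7 burnt)
Step 6: cell (1,5)='.' (+3 fires, +5 burnt)
Step 7: cell (1,5)='.' (+0 fires, +3 burnt)
  fire out at step 7

1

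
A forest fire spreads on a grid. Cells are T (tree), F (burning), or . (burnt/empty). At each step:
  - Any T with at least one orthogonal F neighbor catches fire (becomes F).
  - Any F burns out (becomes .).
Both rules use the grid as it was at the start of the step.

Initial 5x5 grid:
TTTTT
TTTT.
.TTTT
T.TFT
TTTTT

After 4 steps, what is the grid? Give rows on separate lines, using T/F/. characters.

Step 1: 4 trees catch fire, 1 burn out
  TTTTT
  TTTT.
  .TTFT
  T.F.F
  TTTFT
Step 2: 5 trees catch fire, 4 burn out
  TTTTT
  TTTF.
  .TF.F
  T....
  TTF.F
Step 3: 4 trees catch fire, 5 burn out
  TTTFT
  TTF..
  .F...
  T....
  TF...
Step 4: 4 trees catch fire, 4 burn out
  TTF.F
  TF...
  .....
  T....
  F....

TTF.F
TF...
.....
T....
F....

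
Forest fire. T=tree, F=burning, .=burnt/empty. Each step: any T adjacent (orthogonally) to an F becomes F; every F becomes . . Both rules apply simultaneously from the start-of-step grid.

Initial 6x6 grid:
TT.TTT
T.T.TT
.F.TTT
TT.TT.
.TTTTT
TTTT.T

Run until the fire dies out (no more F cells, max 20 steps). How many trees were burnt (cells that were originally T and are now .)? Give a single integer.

Answer: 22

Derivation:
Step 1: +1 fires, +1 burnt (F count now 1)
Step 2: +2 fires, +1 burnt (F count now 2)
Step 3: +2 fires, +2 burnt (F count now 2)
Step 4: +3 fires, +2 burnt (F count now 3)
Step 5: +3 fires, +3 burnt (F count now 3)
Step 6: +3 fires, +3 burnt (F count now 3)
Step 7: +2 fires, +3 burnt (F count now 2)
Step 8: +2 fires, +2 burnt (F count now 2)
Step 9: +2 fires, +2 burnt (F count now 2)
Step 10: +2 fires, +2 burnt (F count now 2)
Step 11: +0 fires, +2 burnt (F count now 0)
Fire out after step 11
Initially T: 26, now '.': 32
Total burnt (originally-T cells now '.'): 22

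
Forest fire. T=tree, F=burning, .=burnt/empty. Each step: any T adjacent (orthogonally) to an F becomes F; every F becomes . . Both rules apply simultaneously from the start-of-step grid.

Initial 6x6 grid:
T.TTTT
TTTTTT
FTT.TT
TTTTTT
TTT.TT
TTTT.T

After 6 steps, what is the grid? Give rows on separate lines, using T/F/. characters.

Step 1: 3 trees catch fire, 1 burn out
  T.TTTT
  FTTTTT
  .FT.TT
  FTTTTT
  TTT.TT
  TTTT.T
Step 2: 5 trees catch fire, 3 burn out
  F.TTTT
  .FTTTT
  ..F.TT
  .FTTTT
  FTT.TT
  TTTT.T
Step 3: 4 trees catch fire, 5 burn out
  ..TTTT
  ..FTTT
  ....TT
  ..FTTT
  .FT.TT
  FTTT.T
Step 4: 5 trees catch fire, 4 burn out
  ..FTTT
  ...FTT
  ....TT
  ...FTT
  ..F.TT
  .FTT.T
Step 5: 4 trees catch fire, 5 burn out
  ...FTT
  ....FT
  ....TT
  ....FT
  ....TT
  ..FT.T
Step 6: 6 trees catch fire, 4 burn out
  ....FT
  .....F
  ....FT
  .....F
  ....FT
  ...F.T

....FT
.....F
....FT
.....F
....FT
...F.T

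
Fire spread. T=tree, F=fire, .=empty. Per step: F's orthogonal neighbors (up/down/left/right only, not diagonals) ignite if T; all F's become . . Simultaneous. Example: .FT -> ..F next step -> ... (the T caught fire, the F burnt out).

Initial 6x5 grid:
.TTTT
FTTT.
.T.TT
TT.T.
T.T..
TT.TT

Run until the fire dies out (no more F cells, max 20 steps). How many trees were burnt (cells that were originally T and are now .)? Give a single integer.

Answer: 16

Derivation:
Step 1: +1 fires, +1 burnt (F count now 1)
Step 2: +3 fires, +1 burnt (F count now 3)
Step 3: +3 fires, +3 burnt (F count now 3)
Step 4: +3 fires, +3 burnt (F count now 3)
Step 5: +4 fires, +3 burnt (F count now 4)
Step 6: +1 fires, +4 burnt (F count now 1)
Step 7: +1 fires, +1 burnt (F count now 1)
Step 8: +0 fires, +1 burnt (F count now 0)
Fire out after step 8
Initially T: 19, now '.': 27
Total burnt (originally-T cells now '.'): 16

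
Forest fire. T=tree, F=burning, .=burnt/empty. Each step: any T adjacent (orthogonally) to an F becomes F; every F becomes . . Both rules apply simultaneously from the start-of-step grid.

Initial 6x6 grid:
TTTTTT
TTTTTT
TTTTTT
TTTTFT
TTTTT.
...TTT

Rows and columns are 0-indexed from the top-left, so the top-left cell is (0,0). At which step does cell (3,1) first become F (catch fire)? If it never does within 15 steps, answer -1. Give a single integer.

Step 1: cell (3,1)='T' (+4 fires, +1 burnt)
Step 2: cell (3,1)='T' (+6 fires, +4 burnt)
Step 3: cell (3,1)='F' (+8 fires, +6 burnt)
  -> target ignites at step 3
Step 4: cell (3,1)='.' (+6 fires, +8 burnt)
Step 5: cell (3,1)='.' (+4 fires, +6 burnt)
Step 6: cell (3,1)='.' (+2 fires, +4 burnt)
Step 7: cell (3,1)='.' (+1 fires, +2 burnt)
Step 8: cell (3,1)='.' (+0 fires, +1 burnt)
  fire out at step 8

3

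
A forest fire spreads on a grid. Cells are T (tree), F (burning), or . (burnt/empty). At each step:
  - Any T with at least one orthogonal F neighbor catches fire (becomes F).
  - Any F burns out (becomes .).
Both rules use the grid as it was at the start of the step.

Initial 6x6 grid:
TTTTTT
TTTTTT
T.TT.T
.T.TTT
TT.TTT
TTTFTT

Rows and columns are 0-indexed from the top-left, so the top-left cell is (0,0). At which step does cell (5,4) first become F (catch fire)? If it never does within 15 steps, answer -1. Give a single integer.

Step 1: cell (5,4)='F' (+3 fires, +1 burnt)
  -> target ignites at step 1
Step 2: cell (5,4)='.' (+4 fires, +3 burnt)
Step 3: cell (5,4)='.' (+5 fires, +4 burnt)
Step 4: cell (5,4)='.' (+5 fires, +5 burnt)
Step 5: cell (5,4)='.' (+4 fires, +5 burnt)
Step 6: cell (5,4)='.' (+4 fires, +4 burnt)
Step 7: cell (5,4)='.' (+3 fires, +4 burnt)
Step 8: cell (5,4)='.' (+2 fires, +3 burnt)
Step 9: cell (5,4)='.' (+0 fires, +2 burnt)
  fire out at step 9

1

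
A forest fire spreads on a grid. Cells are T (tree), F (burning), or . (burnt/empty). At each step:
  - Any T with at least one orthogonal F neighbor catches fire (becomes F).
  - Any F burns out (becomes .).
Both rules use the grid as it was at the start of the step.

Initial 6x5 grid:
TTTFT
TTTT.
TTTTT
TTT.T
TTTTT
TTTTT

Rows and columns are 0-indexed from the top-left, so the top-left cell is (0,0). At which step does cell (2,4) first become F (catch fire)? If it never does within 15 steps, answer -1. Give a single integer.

Step 1: cell (2,4)='T' (+3 fires, +1 burnt)
Step 2: cell (2,4)='T' (+3 fires, +3 burnt)
Step 3: cell (2,4)='F' (+4 fires, +3 burnt)
  -> target ignites at step 3
Step 4: cell (2,4)='.' (+4 fires, +4 burnt)
Step 5: cell (2,4)='.' (+4 fires, +4 burnt)
Step 6: cell (2,4)='.' (+5 fires, +4 burnt)
Step 7: cell (2,4)='.' (+3 fires, +5 burnt)
Step 8: cell (2,4)='.' (+1 fires, +3 burnt)
Step 9: cell (2,4)='.' (+0 fires, +1 burnt)
  fire out at step 9

3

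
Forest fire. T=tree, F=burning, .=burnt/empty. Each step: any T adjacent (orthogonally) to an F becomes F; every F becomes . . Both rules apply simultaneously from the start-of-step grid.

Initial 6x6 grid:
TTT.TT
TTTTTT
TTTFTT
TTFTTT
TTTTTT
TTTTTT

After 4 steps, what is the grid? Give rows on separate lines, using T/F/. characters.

Step 1: 6 trees catch fire, 2 burn out
  TTT.TT
  TTTFTT
  TTF.FT
  TF.FTT
  TTFTTT
  TTTTTT
Step 2: 9 trees catch fire, 6 burn out
  TTT.TT
  TTF.FT
  TF...F
  F...FT
  TF.FTT
  TTFTTT
Step 3: 10 trees catch fire, 9 burn out
  TTF.FT
  TF...F
  F.....
  .....F
  F...FT
  TF.FTT
Step 4: 6 trees catch fire, 10 burn out
  TF...F
  F.....
  ......
  ......
  .....F
  F...FT

TF...F
F.....
......
......
.....F
F...FT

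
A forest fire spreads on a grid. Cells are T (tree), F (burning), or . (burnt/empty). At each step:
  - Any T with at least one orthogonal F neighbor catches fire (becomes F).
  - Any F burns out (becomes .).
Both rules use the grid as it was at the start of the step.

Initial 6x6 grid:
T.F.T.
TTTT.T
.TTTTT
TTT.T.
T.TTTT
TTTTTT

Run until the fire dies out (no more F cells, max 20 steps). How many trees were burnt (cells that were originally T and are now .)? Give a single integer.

Answer: 26

Derivation:
Step 1: +1 fires, +1 burnt (F count now 1)
Step 2: +3 fires, +1 burnt (F count now 3)
Step 3: +4 fires, +3 burnt (F count now 4)
Step 4: +4 fires, +4 burnt (F count now 4)
Step 5: +5 fires, +4 burnt (F count now 5)
Step 6: +5 fires, +5 burnt (F count now 5)
Step 7: +3 fires, +5 burnt (F count now 3)
Step 8: +1 fires, +3 burnt (F count now 1)
Step 9: +0 fires, +1 burnt (F count now 0)
Fire out after step 9
Initially T: 27, now '.': 35
Total burnt (originally-T cells now '.'): 26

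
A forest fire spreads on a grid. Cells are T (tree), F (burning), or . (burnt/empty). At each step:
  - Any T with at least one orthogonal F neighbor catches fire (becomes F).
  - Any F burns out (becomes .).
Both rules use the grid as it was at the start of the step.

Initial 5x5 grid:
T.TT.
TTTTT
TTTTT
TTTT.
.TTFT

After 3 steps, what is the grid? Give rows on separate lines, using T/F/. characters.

Step 1: 3 trees catch fire, 1 burn out
  T.TT.
  TTTTT
  TTTTT
  TTTF.
  .TF.F
Step 2: 3 trees catch fire, 3 burn out
  T.TT.
  TTTTT
  TTTFT
  TTF..
  .F...
Step 3: 4 trees catch fire, 3 burn out
  T.TT.
  TTTFT
  TTF.F
  TF...
  .....

T.TT.
TTTFT
TTF.F
TF...
.....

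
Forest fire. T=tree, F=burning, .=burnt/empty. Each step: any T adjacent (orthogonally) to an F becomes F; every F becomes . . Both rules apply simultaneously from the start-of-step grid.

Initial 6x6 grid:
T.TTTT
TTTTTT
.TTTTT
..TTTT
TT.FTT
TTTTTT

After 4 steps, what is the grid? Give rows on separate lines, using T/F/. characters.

Step 1: 3 trees catch fire, 1 burn out
  T.TTTT
  TTTTTT
  .TTTTT
  ..TFTT
  TT..FT
  TTTFTT
Step 2: 6 trees catch fire, 3 burn out
  T.TTTT
  TTTTTT
  .TTFTT
  ..F.FT
  TT...F
  TTF.FT
Step 3: 6 trees catch fire, 6 burn out
  T.TTTT
  TTTFTT
  .TF.FT
  .....F
  TT....
  TF...F
Step 4: 7 trees catch fire, 6 burn out
  T.TFTT
  TTF.FT
  .F...F
  ......
  TF....
  F.....

T.TFTT
TTF.FT
.F...F
......
TF....
F.....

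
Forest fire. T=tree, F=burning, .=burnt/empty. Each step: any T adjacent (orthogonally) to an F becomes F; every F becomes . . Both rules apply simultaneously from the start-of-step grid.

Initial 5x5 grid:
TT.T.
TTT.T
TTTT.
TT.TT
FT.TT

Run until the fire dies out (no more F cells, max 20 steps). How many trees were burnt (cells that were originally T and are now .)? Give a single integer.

Step 1: +2 fires, +1 burnt (F count now 2)
Step 2: +2 fires, +2 burnt (F count now 2)
Step 3: +2 fires, +2 burnt (F count now 2)
Step 4: +3 fires, +2 burnt (F count now 3)
Step 5: +3 fires, +3 burnt (F count now 3)
Step 6: +1 fires, +3 burnt (F count now 1)
Step 7: +2 fires, +1 burnt (F count now 2)
Step 8: +1 fires, +2 burnt (F count now 1)
Step 9: +0 fires, +1 burnt (F count now 0)
Fire out after step 9
Initially T: 18, now '.': 23
Total burnt (originally-T cells now '.'): 16

Answer: 16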